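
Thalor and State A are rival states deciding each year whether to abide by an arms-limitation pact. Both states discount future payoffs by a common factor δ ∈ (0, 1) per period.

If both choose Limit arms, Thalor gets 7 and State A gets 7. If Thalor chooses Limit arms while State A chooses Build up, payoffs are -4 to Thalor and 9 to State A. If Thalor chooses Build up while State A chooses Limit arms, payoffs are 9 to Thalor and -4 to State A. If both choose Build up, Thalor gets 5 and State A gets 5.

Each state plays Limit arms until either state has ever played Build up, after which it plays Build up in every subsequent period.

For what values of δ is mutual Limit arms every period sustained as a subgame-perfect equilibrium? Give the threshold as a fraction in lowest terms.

1/2

Under grim trigger the critical discount factor is (T−C)/(T−P) with T = 9, C = 7, P = 5.
δ* = (9−7)/(9−5) = 2/4 = 1/2.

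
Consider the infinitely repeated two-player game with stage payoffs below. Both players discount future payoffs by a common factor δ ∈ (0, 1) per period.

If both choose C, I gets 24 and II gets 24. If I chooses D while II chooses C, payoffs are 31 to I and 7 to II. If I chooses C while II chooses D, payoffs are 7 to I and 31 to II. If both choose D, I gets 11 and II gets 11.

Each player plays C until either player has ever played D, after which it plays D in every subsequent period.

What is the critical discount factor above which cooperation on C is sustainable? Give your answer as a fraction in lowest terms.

7/20

Cooperation forever yields 24 each period: 24/(1−δ).
Deviating yields 31 once, then 11 forever: 31 + 11δ/(1−δ).
No profitable deviation requires 24/(1−δ) ≥ 31 + 11δ/(1−δ).
Multiplying by (1−δ): 24 ≥ 31(1−δ) + 11δ = 31 − 20δ.
So 20δ ≥ 7, i.e. δ ≥ 7/20.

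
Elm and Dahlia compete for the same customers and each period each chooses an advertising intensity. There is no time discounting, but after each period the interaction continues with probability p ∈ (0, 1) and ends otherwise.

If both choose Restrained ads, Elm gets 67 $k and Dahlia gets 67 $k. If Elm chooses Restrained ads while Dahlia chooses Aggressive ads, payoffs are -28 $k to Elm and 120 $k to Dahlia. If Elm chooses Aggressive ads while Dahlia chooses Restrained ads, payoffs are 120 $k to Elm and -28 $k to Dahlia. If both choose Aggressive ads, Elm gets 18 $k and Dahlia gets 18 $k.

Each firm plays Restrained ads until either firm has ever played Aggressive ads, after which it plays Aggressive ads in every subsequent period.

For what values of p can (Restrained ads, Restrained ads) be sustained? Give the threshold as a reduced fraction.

With no time discounting, the continuation probability p plays the role of the discount factor.
Grim-trigger IC: 67/(1−p) ≥ 120 + 18p/(1−p) ⇒ p ≥ (120−67)/(120−18) = 53/102.

53/102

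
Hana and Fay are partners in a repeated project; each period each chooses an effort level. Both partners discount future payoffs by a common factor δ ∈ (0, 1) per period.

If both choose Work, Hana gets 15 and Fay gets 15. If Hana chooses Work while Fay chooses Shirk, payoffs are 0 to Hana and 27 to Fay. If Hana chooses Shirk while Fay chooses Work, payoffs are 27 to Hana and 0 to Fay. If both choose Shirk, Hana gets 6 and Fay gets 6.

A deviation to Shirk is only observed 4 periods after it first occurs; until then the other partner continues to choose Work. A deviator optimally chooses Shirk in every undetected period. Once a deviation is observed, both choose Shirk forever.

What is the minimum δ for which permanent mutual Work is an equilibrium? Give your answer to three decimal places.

0.869

Deviating for the 4 undetected periods gains 27−15 = 12 per period over cooperation, then loses 15−6 = 9 per period forever once punishment starts.
Gain: 12(1 + δ + … + δ^3); loss: 9·δ^4/(1−δ).
No profitable deviation ⇔ 12(1−δ^4) ≤ 9·δ^4, i.e. δ^4 ≥ 12/(12+9) = 4/7.
Hence δ ≥ (4/7)^(1/4) ≈ 0.869.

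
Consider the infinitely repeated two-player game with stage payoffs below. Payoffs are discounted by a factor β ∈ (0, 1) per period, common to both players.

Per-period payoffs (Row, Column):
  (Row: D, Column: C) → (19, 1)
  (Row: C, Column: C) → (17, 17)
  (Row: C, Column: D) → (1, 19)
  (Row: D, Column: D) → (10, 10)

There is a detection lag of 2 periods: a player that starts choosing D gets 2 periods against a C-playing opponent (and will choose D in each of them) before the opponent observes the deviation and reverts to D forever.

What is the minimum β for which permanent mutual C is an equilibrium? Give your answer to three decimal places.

The best deviation is to choose D for all 2 undetected periods, earning 19 each, then 10 forever once detected.
Deviation value: 19(1−β^2)/(1−β) + 10β^2/(1−β); cooperation value: 17/(1−β).
IC: 17 ≥ 19(1−β^2) + 10β^2 = 19 − 9β^2.
So β^2 ≥ 2/9, giving β ≥ (2/9)^(1/2) ≈ 0.471.

0.471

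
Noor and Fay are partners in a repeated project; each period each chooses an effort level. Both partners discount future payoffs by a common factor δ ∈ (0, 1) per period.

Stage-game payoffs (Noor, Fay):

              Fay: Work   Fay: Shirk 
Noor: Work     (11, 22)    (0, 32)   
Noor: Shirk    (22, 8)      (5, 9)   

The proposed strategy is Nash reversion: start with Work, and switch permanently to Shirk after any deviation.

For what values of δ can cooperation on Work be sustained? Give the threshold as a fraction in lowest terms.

Noor's threshold: (22−11)/(22−5) = 11/17.
Fay's threshold: (32−22)/(32−9) = 10/23.
11/17 > 10/23, so Noor binds and δ* = 11/17.

11/17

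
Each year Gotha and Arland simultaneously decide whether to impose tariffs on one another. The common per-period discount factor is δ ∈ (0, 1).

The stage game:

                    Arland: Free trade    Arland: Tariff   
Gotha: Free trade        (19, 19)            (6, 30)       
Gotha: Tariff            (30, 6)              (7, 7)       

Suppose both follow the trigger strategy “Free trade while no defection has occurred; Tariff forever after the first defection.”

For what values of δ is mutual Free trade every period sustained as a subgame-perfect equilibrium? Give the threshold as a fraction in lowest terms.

19/(1−δ) ≥ 30 + 7δ/(1−δ)
19 ≥ 30 − 23δ
δ ≥ 11/23.

11/23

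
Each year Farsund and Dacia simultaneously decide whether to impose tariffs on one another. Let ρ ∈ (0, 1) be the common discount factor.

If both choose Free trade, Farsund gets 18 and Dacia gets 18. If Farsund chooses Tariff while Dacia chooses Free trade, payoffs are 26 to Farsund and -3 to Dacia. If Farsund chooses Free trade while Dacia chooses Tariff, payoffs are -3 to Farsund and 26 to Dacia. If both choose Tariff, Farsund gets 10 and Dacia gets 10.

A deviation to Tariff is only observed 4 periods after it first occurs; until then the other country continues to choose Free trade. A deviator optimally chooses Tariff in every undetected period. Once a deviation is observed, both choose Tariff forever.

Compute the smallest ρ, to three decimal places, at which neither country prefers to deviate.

The best deviation is to choose Tariff for all 4 undetected periods, earning 26 each, then 10 forever once detected.
Deviation value: 26(1−ρ^4)/(1−ρ) + 10ρ^4/(1−ρ); cooperation value: 18/(1−ρ).
IC: 18 ≥ 26(1−ρ^4) + 10ρ^4 = 26 − 16ρ^4.
So ρ^4 ≥ 8/16 = 1/2, giving ρ ≥ (1/2)^(1/4) ≈ 0.841.

0.841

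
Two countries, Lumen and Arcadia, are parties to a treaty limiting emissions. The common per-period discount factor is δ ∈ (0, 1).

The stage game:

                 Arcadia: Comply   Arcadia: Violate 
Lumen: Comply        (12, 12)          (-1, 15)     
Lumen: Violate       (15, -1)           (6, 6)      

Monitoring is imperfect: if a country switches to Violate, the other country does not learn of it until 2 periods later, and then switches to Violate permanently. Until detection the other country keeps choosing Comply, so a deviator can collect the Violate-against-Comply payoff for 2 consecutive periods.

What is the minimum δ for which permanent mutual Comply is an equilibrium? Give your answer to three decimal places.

Deviating for the 2 undetected periods gains 15−12 = 3 per period over cooperation, then loses 12−6 = 6 per period forever once punishment starts.
Gain: 3(1 + δ + … + δ^1); loss: 6·δ^2/(1−δ).
No profitable deviation ⇔ 3(1−δ^2) ≤ 6·δ^2, i.e. δ^2 ≥ 3/(3+6) = 1/3.
Hence δ ≥ (1/3)^(1/2) ≈ 0.577.

0.577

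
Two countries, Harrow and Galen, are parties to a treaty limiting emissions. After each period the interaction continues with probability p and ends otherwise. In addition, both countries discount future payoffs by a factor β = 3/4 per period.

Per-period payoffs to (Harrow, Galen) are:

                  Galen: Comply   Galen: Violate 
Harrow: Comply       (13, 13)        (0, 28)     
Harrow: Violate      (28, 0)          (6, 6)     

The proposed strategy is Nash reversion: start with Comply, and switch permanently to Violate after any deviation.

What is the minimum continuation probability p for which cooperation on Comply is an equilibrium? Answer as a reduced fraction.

Expected continuation weight on next period's payoff is β·p = 3/4·p, which plays the role of the discount factor.
Cooperation requires 3/4·p ≥ (28−13)/(28−6) = 15/22, hence p ≥ 10/11.

10/11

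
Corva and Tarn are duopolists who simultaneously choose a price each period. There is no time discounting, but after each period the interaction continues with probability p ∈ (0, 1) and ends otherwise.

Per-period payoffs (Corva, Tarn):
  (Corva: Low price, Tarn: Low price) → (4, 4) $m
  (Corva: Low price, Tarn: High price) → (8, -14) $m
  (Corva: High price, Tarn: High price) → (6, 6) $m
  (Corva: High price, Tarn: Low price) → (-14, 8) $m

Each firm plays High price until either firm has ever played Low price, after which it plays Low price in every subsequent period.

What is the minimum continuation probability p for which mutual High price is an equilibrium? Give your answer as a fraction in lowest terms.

1/2

With no time discounting, the continuation probability p plays the role of the discount factor.
Grim-trigger IC: 6/(1−p) ≥ 8 + 4p/(1−p) ⇒ p ≥ (8−6)/(8−4) = 1/2.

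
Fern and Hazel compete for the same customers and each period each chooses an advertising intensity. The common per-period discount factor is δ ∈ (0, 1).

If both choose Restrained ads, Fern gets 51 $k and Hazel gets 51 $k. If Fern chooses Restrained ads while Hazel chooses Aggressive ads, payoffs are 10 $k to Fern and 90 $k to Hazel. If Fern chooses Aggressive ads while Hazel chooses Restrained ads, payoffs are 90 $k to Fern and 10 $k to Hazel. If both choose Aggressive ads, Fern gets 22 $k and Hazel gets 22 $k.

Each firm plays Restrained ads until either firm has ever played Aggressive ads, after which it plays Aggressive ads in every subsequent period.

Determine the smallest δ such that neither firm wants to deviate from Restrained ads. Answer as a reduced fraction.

Cooperation forever yields 51 each period: 51/(1−δ).
Deviating yields 90 once, then 22 forever: 90 + 22δ/(1−δ).
No profitable deviation requires 51/(1−δ) ≥ 90 + 22δ/(1−δ).
Multiplying by (1−δ): 51 ≥ 90(1−δ) + 22δ = 90 − 68δ.
So 68δ ≥ 39, i.e. δ ≥ 39/68.

39/68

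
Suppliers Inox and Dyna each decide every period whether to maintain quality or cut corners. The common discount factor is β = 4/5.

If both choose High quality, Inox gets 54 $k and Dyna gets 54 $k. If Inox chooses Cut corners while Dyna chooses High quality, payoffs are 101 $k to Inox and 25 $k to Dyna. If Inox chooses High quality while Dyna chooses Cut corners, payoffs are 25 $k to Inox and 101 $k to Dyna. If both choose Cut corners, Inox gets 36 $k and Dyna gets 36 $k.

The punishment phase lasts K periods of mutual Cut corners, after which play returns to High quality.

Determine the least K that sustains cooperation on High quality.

5

Need Σ_{k=1}^{K} β^k ≥ (101−54)/(54−36) = 2.6111 at β = 4/5.
At K = 4 the sum is 2.3616 < 2.6111; at K = 5 it is 2.6893 ≥ 2.6111.
So the minimum punishment length is K = 5.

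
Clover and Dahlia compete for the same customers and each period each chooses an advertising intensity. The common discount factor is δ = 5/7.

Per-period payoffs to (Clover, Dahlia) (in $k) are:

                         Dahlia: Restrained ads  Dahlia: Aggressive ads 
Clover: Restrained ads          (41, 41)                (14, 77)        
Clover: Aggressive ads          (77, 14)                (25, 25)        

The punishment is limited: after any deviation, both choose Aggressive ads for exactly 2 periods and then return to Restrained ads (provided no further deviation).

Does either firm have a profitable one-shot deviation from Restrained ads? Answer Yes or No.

Yes

IC: δ+…+δ^2 ≥ (77−41)/(41−25) = 9/4.
At δ = 5/7: partial sum = 1.2245 < 2.2500. Cooperation not sustainable.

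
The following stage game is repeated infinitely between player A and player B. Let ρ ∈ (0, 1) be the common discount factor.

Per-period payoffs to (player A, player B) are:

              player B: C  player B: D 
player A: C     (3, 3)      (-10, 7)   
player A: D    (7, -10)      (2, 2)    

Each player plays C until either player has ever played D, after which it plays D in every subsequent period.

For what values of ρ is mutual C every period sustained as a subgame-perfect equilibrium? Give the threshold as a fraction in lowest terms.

Cooperation forever yields 3 each period: 3/(1−ρ).
Deviating yields 7 once, then 2 forever: 7 + 2ρ/(1−ρ).
No profitable deviation requires 3/(1−ρ) ≥ 7 + 2ρ/(1−ρ).
Multiplying by (1−ρ): 3 ≥ 7(1−ρ) + 2ρ = 7 − 5ρ.
So 5ρ ≥ 4, i.e. ρ ≥ 4/5.

4/5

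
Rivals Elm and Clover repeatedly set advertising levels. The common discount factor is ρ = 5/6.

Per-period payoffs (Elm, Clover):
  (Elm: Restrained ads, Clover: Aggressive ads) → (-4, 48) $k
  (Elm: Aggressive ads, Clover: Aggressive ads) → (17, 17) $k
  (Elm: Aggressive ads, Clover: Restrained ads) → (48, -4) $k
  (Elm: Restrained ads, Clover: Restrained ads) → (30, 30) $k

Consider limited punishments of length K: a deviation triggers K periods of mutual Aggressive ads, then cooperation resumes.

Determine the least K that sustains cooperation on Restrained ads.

Need Σ_{k=1}^{K} ρ^k ≥ (48−30)/(30−17) = 1.3846 at ρ = 5/6.
At K = 1 the sum is 0.8333 < 1.3846; at K = 2 it is 1.5278 ≥ 1.3846.
So the minimum punishment length is K = 2.

2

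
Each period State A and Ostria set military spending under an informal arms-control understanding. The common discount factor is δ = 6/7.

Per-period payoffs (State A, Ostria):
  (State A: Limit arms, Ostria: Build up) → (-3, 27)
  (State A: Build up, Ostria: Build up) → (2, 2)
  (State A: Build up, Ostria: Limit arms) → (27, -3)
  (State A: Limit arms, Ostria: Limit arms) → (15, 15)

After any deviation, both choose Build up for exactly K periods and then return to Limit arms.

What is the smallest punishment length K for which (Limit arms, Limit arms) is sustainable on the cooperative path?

2

IC: δ(1−δ^K)/(1−δ) ≥ (27−15)/(15−2) = 12/13.
With δ = 6/7: need 1 − δ^K ≥ 12/13·(1−6/7)/(6/7), i.e. δ^K ≤ 0.8462.
Since (6/7)^1 = 0.8571 and (6/7)^2 = 0.7347, the smallest such K is 2.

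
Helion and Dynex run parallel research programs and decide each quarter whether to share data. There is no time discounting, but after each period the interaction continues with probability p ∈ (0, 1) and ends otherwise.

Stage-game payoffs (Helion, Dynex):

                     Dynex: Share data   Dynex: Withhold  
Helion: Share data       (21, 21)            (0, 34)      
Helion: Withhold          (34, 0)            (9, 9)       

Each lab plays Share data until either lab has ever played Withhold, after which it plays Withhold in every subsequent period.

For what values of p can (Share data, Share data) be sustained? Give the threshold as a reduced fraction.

Expected cooperation value is 21 + p·21 + p²·21 + … = 21/(1−p); deviation gives 34 + p·9/(1−p).
21 ≥ 34(1−p) + 9p ⇒ 25p ≥ 13 ⇒ p ≥ 13/25.

13/25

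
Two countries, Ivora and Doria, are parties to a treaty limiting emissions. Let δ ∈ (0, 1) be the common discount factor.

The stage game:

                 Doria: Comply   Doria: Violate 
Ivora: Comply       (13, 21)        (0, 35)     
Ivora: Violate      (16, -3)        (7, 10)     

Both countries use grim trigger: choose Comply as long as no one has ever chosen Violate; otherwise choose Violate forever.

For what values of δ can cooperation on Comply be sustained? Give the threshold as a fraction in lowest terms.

Ivora's threshold: (16−13)/(16−7) = 1/3.
Doria's threshold: (35−21)/(35−10) = 14/25.
1/3 < 14/25, so Doria binds and δ* = 14/25.

14/25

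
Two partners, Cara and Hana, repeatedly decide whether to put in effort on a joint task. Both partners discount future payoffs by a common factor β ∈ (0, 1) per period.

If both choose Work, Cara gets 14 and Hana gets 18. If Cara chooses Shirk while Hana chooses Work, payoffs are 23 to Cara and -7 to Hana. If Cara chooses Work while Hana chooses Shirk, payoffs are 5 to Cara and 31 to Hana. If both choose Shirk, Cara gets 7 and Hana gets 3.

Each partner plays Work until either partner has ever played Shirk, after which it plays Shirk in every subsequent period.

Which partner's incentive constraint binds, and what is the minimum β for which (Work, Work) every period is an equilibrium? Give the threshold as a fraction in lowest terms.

Cara's threshold: (23−14)/(23−7) = 9/16.
Hana's threshold: (31−18)/(31−3) = 13/28.
9/16 > 13/28, so Cara binds and β* = 9/16.

Cara; β ≥ 9/16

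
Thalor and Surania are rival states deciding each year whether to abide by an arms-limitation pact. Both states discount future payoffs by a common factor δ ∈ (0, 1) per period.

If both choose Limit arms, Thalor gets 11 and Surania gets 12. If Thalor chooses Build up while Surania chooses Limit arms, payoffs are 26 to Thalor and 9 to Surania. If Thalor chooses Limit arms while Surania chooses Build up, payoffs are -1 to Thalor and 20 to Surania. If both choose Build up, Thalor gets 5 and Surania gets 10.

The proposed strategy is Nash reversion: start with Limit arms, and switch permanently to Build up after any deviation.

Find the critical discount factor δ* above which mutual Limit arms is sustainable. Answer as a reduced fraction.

Thalor: cooperation gives 11 each period; deviation gives 26 once then 5 forever.
  11/(1−δ) ≥ 26 + 5δ/(1−δ) ⇒ δ ≥ 15/21 = 5/7.
Surania: cooperation gives 12 each period; deviation gives 20 once then 10 forever.
  δ ≥ 8/10 = 4/5.
Both must hold, so the binding constraint is Surania's: δ ≥ 4/5.

4/5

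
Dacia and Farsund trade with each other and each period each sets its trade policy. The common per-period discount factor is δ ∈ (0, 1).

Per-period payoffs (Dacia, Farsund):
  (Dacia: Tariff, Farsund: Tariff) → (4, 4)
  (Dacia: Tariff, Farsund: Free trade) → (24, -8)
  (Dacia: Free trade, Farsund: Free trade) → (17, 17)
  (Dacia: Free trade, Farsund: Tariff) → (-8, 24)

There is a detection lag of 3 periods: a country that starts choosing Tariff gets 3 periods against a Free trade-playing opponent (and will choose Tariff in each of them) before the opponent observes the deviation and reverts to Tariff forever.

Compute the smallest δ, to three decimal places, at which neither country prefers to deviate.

0.705

A deviator earns 24 for 3 periods, then 4 forever; cooperating earns 17 forever. Multiplying the IC by (1−δ):
17 ≥ 24(1−δ^3) + 4δ^3, so 20·δ^3 ≥ 7 and δ^3 ≥ 7/20.
δ ≥ (7/20)^(1/3) ≈ 0.705.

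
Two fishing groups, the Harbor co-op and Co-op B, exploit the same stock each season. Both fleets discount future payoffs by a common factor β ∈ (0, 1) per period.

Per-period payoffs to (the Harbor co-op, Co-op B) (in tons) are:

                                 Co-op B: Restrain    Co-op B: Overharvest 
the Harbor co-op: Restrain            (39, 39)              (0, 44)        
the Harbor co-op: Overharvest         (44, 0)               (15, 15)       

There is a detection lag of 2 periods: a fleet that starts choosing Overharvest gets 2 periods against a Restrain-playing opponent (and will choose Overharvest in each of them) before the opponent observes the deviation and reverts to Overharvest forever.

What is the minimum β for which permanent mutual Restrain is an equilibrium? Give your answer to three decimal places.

Deviating for the 2 undetected periods gains 44−39 = 5 per period over cooperation, then loses 39−15 = 24 per period forever once punishment starts.
Gain: 5(1 + β + … + β^1); loss: 24·β^2/(1−β).
No profitable deviation ⇔ 5(1−β^2) ≤ 24·β^2, i.e. β^2 ≥ 5/(5+24) = 5/29.
Hence β ≥ (5/29)^(1/2) ≈ 0.415.

0.415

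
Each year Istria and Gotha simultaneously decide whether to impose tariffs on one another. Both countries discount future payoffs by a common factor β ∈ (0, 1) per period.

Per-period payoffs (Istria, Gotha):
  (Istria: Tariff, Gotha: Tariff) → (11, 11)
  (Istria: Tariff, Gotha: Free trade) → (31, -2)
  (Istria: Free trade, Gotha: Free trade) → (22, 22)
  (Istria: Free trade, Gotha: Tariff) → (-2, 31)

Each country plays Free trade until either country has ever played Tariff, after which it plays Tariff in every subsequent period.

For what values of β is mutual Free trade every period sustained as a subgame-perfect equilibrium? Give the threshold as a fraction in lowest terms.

22/(1−β) ≥ 31 + 11β/(1−β)
22 ≥ 31 − 20β
β ≥ 9/20.

9/20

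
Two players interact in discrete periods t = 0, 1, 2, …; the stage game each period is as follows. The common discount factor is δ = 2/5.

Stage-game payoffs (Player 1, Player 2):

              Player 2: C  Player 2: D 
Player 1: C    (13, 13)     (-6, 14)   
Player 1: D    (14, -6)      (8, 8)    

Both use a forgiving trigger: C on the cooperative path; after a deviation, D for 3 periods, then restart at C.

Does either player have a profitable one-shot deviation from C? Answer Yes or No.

No

A one-shot deviation gives 14 now, then 8 for 3 periods, then back to 13.
Gain from deviating: (14−13) today; loss: (13−8) in each of the next 3 periods.
No-deviation condition: (13−8)(δ+…+δ^3) ≥ 14−13, i.e. δ+…+δ^3 ≥ 1/5.
At δ = 2/5: δ+…+δ^3 = 0.6240 ≥ 0.2000.
So cooperation is sustainable.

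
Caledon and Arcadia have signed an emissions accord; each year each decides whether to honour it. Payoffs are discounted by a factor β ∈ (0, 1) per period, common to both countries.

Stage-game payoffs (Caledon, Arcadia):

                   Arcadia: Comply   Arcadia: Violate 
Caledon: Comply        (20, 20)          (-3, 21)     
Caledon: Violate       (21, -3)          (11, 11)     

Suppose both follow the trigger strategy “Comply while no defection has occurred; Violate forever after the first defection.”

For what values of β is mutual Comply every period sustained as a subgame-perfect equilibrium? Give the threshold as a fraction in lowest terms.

1/10

Under grim trigger the critical discount factor is (T−C)/(T−P) with T = 21, C = 20, P = 11.
β* = (21−20)/(21−11) = 1/10.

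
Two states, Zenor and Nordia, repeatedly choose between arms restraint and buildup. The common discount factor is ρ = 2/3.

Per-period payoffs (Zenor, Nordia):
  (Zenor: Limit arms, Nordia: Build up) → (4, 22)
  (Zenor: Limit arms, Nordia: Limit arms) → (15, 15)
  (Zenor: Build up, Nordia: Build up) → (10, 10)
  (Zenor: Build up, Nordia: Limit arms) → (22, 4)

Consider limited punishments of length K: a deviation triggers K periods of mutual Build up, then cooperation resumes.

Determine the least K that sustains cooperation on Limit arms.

No profitable deviation requires (15−10)(ρ+…+ρ^K) ≥ 22−15, i.e. ρ+…+ρ^K ≥ 7/5 ≈ 1.4000.
With ρ = 2/3, the partial sums are K=1: 0.6667, K=2: 1.1111, K=3: 1.4074.
K = 3 is the first length at which the sum reaches 1.4000.

3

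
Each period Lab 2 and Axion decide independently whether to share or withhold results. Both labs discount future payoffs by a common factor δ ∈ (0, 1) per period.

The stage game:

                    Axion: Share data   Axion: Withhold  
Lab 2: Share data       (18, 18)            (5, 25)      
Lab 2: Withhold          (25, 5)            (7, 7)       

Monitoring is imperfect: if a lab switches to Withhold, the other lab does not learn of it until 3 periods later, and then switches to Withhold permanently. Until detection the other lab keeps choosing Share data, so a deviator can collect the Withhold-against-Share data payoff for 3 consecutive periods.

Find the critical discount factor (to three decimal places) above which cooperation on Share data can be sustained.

Deviating for the 3 undetected periods gains 25−18 = 7 per period over cooperation, then loses 18−7 = 11 per period forever once punishment starts.
Gain: 7(1 + δ + … + δ^2); loss: 11·δ^3/(1−δ).
No profitable deviation ⇔ 7(1−δ^3) ≤ 11·δ^3, i.e. δ^3 ≥ 7/(7+11) = 7/18.
Hence δ ≥ (7/18)^(1/3) ≈ 0.730.

0.730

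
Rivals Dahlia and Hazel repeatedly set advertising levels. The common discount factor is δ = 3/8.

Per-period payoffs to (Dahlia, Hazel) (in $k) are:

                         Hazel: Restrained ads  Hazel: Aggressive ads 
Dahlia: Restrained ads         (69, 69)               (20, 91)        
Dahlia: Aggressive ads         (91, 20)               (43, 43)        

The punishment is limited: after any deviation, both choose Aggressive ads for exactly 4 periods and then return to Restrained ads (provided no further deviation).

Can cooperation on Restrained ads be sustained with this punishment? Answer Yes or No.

Comparing payoff streams over the 5 periods until play realigns: cooperate → 69(1+δ+…+δ^4); deviate → 91 + 43(δ+…+δ^4).
Cooperation is sustained iff (69−43)(δ+…+δ^4) ≥ 91−69.
δ+…+δ^4 = 3/8·(1−(3/8)^4)/(1−3/8) = 0.5881, and (91−69)/(69−43) = 0.8462.
0.5881 < 0.8462, so cooperation is not sustainable.

No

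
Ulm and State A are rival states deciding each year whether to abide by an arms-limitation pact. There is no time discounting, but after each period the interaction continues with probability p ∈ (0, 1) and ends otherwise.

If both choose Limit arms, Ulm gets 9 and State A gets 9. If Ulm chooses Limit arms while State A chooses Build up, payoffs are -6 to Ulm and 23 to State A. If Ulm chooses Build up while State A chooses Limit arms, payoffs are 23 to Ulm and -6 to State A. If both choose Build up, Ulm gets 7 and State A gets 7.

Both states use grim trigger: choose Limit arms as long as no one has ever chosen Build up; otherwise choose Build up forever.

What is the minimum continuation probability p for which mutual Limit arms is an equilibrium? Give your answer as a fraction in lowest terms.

With no time discounting, the continuation probability p plays the role of the discount factor.
Grim-trigger IC: 9/(1−p) ≥ 23 + 7p/(1−p) ⇒ p ≥ (23−9)/(23−7) = 7/8.

7/8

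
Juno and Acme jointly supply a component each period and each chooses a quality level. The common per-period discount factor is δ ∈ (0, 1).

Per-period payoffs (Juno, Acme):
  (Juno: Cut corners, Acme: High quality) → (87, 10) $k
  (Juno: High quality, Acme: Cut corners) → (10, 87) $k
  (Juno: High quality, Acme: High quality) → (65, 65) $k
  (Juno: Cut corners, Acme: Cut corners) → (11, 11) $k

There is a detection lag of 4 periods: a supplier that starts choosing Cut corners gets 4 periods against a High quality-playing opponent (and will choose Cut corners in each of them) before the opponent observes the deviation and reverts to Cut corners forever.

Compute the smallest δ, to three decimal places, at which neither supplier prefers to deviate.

The best deviation is to choose Cut corners for all 4 undetected periods, earning 87 each, then 11 forever once detected.
Deviation value: 87(1−δ^4)/(1−δ) + 11δ^4/(1−δ); cooperation value: 65/(1−δ).
IC: 65 ≥ 87(1−δ^4) + 11δ^4 = 87 − 76δ^4.
So δ^4 ≥ 22/76 = 11/38, giving δ ≥ (11/38)^(1/4) ≈ 0.734.

0.734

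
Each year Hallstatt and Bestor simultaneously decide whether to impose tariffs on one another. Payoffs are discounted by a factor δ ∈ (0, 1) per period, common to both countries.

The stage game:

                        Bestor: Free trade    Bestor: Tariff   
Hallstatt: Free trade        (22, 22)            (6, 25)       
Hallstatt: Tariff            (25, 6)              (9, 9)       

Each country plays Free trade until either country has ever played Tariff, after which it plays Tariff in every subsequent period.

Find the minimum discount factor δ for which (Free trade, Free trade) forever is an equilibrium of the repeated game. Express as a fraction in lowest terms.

3/16

Cooperation forever yields 22 each period: 22/(1−δ).
Deviating yields 25 once, then 9 forever: 25 + 9δ/(1−δ).
No profitable deviation requires 22/(1−δ) ≥ 25 + 9δ/(1−δ).
Multiplying by (1−δ): 22 ≥ 25(1−δ) + 9δ = 25 − 16δ.
So 16δ ≥ 3, i.e. δ ≥ 3/16.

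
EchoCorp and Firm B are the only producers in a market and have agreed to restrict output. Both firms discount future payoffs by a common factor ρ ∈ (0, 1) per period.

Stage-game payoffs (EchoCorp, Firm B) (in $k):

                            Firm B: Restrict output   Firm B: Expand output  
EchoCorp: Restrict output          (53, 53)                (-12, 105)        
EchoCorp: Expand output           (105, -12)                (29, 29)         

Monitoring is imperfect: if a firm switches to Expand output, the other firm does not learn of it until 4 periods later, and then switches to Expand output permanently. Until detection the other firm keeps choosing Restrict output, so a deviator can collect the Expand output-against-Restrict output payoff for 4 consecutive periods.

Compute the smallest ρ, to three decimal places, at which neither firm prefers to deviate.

0.909

The best deviation is to choose Expand output for all 4 undetected periods, earning 105 each, then 29 forever once detected.
Deviation value: 105(1−ρ^4)/(1−ρ) + 29ρ^4/(1−ρ); cooperation value: 53/(1−ρ).
IC: 53 ≥ 105(1−ρ^4) + 29ρ^4 = 105 − 76ρ^4.
So ρ^4 ≥ 52/76 = 13/19, giving ρ ≥ (13/19)^(1/4) ≈ 0.909.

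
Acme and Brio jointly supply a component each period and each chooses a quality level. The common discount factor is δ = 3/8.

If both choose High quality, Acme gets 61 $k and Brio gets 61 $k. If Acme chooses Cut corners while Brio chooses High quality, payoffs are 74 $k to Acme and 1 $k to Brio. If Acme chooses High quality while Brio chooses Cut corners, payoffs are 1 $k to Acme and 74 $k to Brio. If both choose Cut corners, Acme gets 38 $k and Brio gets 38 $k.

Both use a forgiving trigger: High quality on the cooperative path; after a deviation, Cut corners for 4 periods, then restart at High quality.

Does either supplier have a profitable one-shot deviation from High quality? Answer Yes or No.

No

IC: δ+…+δ^4 ≥ (74−61)/(61−38) = 13/23.
At δ = 3/8: partial sum = 0.5881 ≥ 0.5652. Cooperation sustainable.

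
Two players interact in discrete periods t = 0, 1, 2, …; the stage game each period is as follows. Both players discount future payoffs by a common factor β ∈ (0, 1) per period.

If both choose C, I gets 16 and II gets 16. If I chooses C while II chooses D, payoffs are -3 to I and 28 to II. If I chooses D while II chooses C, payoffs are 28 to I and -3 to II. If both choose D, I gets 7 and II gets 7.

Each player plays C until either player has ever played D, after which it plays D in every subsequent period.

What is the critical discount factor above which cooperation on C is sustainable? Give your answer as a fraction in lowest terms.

Cooperation forever yields 16 each period: 16/(1−β).
Deviating yields 28 once, then 7 forever: 28 + 7β/(1−β).
No profitable deviation requires 16/(1−β) ≥ 28 + 7β/(1−β).
Multiplying by (1−β): 16 ≥ 28(1−β) + 7β = 28 − 21β.
So 21β ≥ 12, i.e. β ≥ 12/21 = 4/7.

4/7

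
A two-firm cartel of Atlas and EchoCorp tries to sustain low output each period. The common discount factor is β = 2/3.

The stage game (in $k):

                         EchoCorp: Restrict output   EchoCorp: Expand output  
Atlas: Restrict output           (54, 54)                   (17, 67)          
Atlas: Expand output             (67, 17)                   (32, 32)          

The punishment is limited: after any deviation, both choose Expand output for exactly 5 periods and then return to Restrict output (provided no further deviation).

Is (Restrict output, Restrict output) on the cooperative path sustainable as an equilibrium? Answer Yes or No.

Yes

IC: β+…+β^5 ≥ (67−54)/(54−32) = 13/22.
At β = 2/3: partial sum = 1.7366 ≥ 0.5909. Cooperation sustainable.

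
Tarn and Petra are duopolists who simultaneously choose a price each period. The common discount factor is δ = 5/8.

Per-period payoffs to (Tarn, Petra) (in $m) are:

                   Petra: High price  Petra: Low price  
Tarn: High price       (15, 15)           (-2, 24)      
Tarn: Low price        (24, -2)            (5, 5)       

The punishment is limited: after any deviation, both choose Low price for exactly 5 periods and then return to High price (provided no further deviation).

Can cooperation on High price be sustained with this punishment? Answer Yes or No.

IC: δ+…+δ^5 ≥ (24−15)/(15−5) = 9/10.
At δ = 5/8: partial sum = 1.5077 ≥ 0.9000. Cooperation sustainable.

Yes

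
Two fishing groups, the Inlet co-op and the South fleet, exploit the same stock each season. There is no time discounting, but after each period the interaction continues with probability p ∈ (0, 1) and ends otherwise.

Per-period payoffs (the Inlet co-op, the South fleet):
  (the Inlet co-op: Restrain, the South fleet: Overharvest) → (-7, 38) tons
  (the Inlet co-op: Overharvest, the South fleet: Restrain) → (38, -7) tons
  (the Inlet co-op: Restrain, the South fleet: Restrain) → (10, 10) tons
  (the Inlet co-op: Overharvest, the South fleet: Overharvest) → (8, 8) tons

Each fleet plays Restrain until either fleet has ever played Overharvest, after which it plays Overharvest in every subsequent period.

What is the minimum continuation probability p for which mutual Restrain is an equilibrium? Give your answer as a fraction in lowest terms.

With no time discounting, the continuation probability p plays the role of the discount factor.
Grim-trigger IC: 10/(1−p) ≥ 38 + 8p/(1−p) ⇒ p ≥ (38−10)/(38−8) = 14/15.

14/15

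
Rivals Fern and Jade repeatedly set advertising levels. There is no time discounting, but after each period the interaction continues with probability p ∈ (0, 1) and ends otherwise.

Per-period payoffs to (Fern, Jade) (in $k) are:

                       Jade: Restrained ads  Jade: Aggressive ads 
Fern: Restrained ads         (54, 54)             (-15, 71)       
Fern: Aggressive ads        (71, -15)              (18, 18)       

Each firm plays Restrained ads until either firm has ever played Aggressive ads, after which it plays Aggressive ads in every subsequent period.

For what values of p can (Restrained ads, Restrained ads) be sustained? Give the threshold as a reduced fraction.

Expected cooperation value is 54 + p·54 + p²·54 + … = 54/(1−p); deviation gives 71 + p·18/(1−p).
54 ≥ 71(1−p) + 18p ⇒ 53p ≥ 17 ⇒ p ≥ 17/53.

17/53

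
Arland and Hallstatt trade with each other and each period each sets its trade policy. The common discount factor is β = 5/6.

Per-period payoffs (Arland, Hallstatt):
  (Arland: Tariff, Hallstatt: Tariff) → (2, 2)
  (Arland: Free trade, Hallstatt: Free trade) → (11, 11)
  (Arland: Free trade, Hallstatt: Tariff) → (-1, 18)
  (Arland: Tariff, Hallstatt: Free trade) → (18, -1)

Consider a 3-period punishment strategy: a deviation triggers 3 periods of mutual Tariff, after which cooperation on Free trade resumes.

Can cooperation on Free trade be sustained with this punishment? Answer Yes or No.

A one-shot deviation gives 18 now, then 2 for 3 periods, then back to 11.
Gain from deviating: (18−11) today; loss: (11−2) in each of the next 3 periods.
No-deviation condition: (11−2)(β+…+β^3) ≥ 18−11, i.e. β+…+β^3 ≥ 7/9.
At β = 5/6: β+…+β^3 = 2.1065 ≥ 0.7778.
So cooperation is sustainable.

Yes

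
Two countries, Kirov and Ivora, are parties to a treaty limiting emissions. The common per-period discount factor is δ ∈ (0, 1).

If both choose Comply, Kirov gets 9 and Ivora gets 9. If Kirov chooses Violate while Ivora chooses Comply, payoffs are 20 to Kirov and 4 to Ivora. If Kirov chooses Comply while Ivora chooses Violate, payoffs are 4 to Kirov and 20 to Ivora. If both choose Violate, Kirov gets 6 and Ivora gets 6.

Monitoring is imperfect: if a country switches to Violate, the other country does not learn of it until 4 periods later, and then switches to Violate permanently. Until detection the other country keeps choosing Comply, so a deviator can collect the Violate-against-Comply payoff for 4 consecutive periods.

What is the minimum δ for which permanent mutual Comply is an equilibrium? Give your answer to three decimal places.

0.941

A deviator earns 20 for 4 periods, then 6 forever; cooperating earns 9 forever. Multiplying the IC by (1−δ):
9 ≥ 20(1−δ^4) + 6δ^4, so 14·δ^4 ≥ 11 and δ^4 ≥ 11/14.
δ ≥ (11/14)^(1/4) ≈ 0.941.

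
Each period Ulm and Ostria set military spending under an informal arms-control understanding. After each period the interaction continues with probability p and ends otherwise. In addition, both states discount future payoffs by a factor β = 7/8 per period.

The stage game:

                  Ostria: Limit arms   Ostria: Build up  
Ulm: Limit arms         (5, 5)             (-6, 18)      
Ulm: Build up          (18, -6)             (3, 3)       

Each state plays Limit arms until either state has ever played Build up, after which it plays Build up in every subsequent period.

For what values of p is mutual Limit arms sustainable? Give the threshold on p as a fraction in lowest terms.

104/105

With continuation probability p and discount β, the effective per-period discount factor is βp.
Grim-trigger IC: βp ≥ (18−5)/(18−3) = 13/15.
So p ≥ (13/15)/(7/8) = 104/105.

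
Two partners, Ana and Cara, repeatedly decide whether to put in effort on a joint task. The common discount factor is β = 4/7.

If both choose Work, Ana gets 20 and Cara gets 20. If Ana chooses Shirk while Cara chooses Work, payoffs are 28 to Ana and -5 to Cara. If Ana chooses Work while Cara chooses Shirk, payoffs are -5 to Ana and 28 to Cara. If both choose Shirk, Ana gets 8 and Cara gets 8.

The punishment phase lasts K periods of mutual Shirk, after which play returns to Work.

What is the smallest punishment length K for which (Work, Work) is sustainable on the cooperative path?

2

IC: β(1−β^K)/(1−β) ≥ (28−20)/(20−8) = 2/3.
With β = 4/7: need 1 − β^K ≥ 2/3·(1−4/7)/(4/7), i.e. β^K ≤ 0.5000.
Since (4/7)^1 = 0.5714 and (4/7)^2 = 0.3265, the smallest such K is 2.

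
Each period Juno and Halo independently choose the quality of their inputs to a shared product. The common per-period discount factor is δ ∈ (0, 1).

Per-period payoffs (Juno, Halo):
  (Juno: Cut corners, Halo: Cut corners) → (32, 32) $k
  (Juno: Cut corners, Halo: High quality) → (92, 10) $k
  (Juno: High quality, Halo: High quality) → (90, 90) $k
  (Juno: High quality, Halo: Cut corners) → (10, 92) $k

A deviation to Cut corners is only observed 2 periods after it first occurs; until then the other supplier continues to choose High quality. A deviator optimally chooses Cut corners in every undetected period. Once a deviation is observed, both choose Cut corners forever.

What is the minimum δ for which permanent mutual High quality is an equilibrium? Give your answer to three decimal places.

0.183

Deviating for the 2 undetected periods gains 92−90 = 2 per period over cooperation, then loses 90−32 = 58 per period forever once punishment starts.
Gain: 2(1 + δ + … + δ^1); loss: 58·δ^2/(1−δ).
No profitable deviation ⇔ 2(1−δ^2) ≤ 58·δ^2, i.e. δ^2 ≥ 2/(2+58) = 1/30.
Hence δ ≥ (1/30)^(1/2) ≈ 0.183.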